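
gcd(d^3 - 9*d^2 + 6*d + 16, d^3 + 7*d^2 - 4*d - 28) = d - 2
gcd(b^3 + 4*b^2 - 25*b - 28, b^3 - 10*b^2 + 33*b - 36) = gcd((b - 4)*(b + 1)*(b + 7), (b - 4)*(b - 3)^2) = b - 4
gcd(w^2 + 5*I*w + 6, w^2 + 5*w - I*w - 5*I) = w - I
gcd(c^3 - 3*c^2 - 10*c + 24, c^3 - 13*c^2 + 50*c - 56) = c^2 - 6*c + 8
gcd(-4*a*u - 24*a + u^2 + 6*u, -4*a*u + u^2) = -4*a + u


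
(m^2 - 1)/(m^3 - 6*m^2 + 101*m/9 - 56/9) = 9*(m + 1)/(9*m^2 - 45*m + 56)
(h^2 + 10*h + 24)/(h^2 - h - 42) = (h + 4)/(h - 7)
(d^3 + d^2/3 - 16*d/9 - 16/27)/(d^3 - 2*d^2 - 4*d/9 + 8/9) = (27*d^3 + 9*d^2 - 48*d - 16)/(3*(9*d^3 - 18*d^2 - 4*d + 8))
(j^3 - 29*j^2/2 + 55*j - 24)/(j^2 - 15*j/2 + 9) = (2*j^2 - 17*j + 8)/(2*j - 3)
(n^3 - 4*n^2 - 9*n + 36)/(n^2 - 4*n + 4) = (n^3 - 4*n^2 - 9*n + 36)/(n^2 - 4*n + 4)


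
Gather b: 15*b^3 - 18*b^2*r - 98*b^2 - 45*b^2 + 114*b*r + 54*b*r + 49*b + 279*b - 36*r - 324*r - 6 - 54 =15*b^3 + b^2*(-18*r - 143) + b*(168*r + 328) - 360*r - 60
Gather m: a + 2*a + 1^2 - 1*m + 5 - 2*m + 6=3*a - 3*m + 12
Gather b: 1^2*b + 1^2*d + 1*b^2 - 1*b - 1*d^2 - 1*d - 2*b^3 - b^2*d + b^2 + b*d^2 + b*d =-2*b^3 + b^2*(2 - d) + b*(d^2 + d) - d^2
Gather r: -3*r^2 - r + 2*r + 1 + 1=-3*r^2 + r + 2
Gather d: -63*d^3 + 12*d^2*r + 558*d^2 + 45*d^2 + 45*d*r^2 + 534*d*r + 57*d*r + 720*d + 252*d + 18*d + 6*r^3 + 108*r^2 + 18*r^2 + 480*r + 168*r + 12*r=-63*d^3 + d^2*(12*r + 603) + d*(45*r^2 + 591*r + 990) + 6*r^3 + 126*r^2 + 660*r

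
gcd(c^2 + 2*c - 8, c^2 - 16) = c + 4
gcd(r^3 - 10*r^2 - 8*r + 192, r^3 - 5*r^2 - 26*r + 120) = r - 6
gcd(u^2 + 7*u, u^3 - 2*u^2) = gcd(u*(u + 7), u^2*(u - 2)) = u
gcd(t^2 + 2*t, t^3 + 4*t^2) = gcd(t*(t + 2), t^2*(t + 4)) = t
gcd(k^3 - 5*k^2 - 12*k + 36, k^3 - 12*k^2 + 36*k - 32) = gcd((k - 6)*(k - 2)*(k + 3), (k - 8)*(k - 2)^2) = k - 2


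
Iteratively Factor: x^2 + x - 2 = (x - 1)*(x + 2)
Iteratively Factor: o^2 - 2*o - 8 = (o + 2)*(o - 4)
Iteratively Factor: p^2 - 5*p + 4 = (p - 1)*(p - 4)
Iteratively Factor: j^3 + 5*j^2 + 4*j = (j + 1)*(j^2 + 4*j) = j*(j + 1)*(j + 4)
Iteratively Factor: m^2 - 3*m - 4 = (m + 1)*(m - 4)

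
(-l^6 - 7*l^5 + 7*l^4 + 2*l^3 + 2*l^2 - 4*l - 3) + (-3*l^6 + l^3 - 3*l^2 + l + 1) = -4*l^6 - 7*l^5 + 7*l^4 + 3*l^3 - l^2 - 3*l - 2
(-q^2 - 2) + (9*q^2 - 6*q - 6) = 8*q^2 - 6*q - 8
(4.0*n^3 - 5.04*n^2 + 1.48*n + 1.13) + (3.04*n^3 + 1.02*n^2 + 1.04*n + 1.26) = 7.04*n^3 - 4.02*n^2 + 2.52*n + 2.39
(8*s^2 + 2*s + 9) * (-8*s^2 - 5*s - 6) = -64*s^4 - 56*s^3 - 130*s^2 - 57*s - 54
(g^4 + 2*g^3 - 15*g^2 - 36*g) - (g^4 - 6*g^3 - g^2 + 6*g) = 8*g^3 - 14*g^2 - 42*g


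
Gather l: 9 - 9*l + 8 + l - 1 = 16 - 8*l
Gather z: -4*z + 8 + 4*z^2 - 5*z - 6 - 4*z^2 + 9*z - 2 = 0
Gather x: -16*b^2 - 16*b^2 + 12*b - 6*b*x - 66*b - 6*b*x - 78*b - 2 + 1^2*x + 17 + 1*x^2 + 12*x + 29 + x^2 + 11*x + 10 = -32*b^2 - 132*b + 2*x^2 + x*(24 - 12*b) + 54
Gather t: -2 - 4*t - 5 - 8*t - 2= -12*t - 9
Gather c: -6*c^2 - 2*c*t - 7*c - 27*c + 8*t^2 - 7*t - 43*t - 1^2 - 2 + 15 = -6*c^2 + c*(-2*t - 34) + 8*t^2 - 50*t + 12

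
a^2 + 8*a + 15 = (a + 3)*(a + 5)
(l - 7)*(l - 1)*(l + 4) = l^3 - 4*l^2 - 25*l + 28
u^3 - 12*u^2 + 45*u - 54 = (u - 6)*(u - 3)^2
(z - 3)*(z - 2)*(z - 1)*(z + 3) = z^4 - 3*z^3 - 7*z^2 + 27*z - 18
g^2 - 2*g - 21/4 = (g - 7/2)*(g + 3/2)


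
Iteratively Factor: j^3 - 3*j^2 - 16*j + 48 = (j - 4)*(j^2 + j - 12) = (j - 4)*(j + 4)*(j - 3)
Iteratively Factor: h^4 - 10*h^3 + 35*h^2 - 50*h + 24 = (h - 1)*(h^3 - 9*h^2 + 26*h - 24) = (h - 2)*(h - 1)*(h^2 - 7*h + 12) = (h - 4)*(h - 2)*(h - 1)*(h - 3)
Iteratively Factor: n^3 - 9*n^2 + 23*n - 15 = (n - 1)*(n^2 - 8*n + 15) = (n - 5)*(n - 1)*(n - 3)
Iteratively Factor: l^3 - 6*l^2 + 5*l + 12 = (l - 4)*(l^2 - 2*l - 3) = (l - 4)*(l - 3)*(l + 1)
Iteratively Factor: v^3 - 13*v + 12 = (v + 4)*(v^2 - 4*v + 3) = (v - 3)*(v + 4)*(v - 1)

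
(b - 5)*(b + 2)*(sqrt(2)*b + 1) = sqrt(2)*b^3 - 3*sqrt(2)*b^2 + b^2 - 10*sqrt(2)*b - 3*b - 10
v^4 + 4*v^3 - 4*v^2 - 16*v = v*(v - 2)*(v + 2)*(v + 4)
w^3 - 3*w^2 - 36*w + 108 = (w - 6)*(w - 3)*(w + 6)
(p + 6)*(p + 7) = p^2 + 13*p + 42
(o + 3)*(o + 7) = o^2 + 10*o + 21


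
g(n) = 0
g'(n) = 0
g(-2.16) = 0.00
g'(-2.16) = 0.00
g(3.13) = 0.00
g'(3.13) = 0.00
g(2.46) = 0.00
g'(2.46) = 0.00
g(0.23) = 0.00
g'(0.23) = 0.00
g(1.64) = 0.00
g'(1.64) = 0.00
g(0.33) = 0.00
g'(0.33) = 0.00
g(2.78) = 0.00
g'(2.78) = 0.00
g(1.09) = 0.00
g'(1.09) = 0.00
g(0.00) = 0.00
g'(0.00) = 0.00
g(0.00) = 0.00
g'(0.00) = 0.00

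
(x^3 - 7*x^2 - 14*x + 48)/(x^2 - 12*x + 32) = (x^2 + x - 6)/(x - 4)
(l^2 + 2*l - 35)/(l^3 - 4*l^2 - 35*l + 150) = (l + 7)/(l^2 + l - 30)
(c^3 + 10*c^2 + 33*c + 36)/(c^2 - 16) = (c^2 + 6*c + 9)/(c - 4)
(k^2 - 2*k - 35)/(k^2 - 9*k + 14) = (k + 5)/(k - 2)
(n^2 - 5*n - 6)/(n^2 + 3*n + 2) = (n - 6)/(n + 2)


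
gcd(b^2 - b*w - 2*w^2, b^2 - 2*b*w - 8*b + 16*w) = -b + 2*w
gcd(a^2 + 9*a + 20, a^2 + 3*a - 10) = a + 5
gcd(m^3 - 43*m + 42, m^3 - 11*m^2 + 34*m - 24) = m^2 - 7*m + 6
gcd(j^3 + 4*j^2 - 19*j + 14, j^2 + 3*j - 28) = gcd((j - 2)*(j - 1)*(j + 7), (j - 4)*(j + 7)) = j + 7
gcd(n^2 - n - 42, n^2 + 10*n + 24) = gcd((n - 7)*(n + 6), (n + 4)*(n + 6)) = n + 6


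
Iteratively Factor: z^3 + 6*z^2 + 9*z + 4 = (z + 4)*(z^2 + 2*z + 1) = (z + 1)*(z + 4)*(z + 1)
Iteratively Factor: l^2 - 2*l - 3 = (l - 3)*(l + 1)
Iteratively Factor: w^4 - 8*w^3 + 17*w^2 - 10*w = (w)*(w^3 - 8*w^2 + 17*w - 10) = w*(w - 5)*(w^2 - 3*w + 2) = w*(w - 5)*(w - 2)*(w - 1)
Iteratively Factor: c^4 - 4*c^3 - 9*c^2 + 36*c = (c + 3)*(c^3 - 7*c^2 + 12*c) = (c - 4)*(c + 3)*(c^2 - 3*c) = (c - 4)*(c - 3)*(c + 3)*(c)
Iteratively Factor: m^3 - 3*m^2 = (m - 3)*(m^2) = m*(m - 3)*(m)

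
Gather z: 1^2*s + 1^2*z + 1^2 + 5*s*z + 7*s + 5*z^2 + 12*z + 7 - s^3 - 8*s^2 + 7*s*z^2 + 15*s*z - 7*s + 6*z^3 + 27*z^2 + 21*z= -s^3 - 8*s^2 + s + 6*z^3 + z^2*(7*s + 32) + z*(20*s + 34) + 8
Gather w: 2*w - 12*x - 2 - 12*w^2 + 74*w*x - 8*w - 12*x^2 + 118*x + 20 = -12*w^2 + w*(74*x - 6) - 12*x^2 + 106*x + 18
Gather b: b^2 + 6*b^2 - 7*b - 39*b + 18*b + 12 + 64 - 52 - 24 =7*b^2 - 28*b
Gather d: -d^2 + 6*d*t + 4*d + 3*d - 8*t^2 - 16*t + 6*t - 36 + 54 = -d^2 + d*(6*t + 7) - 8*t^2 - 10*t + 18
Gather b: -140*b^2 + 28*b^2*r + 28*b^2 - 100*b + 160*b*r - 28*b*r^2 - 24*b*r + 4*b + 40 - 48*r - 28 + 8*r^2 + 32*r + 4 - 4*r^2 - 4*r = b^2*(28*r - 112) + b*(-28*r^2 + 136*r - 96) + 4*r^2 - 20*r + 16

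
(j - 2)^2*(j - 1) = j^3 - 5*j^2 + 8*j - 4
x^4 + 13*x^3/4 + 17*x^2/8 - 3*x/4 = x*(x - 1/4)*(x + 3/2)*(x + 2)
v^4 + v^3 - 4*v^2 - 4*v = v*(v - 2)*(v + 1)*(v + 2)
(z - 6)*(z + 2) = z^2 - 4*z - 12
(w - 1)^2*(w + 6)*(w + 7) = w^4 + 11*w^3 + 17*w^2 - 71*w + 42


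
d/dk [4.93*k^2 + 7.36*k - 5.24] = 9.86*k + 7.36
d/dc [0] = 0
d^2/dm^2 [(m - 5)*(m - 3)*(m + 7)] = 6*m - 2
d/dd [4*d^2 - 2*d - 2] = 8*d - 2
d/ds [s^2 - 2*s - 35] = 2*s - 2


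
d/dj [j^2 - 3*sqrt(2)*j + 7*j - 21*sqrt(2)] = 2*j - 3*sqrt(2) + 7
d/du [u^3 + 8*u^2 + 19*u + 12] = 3*u^2 + 16*u + 19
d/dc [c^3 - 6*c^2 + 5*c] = 3*c^2 - 12*c + 5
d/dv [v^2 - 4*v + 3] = 2*v - 4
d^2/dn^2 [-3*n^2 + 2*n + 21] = -6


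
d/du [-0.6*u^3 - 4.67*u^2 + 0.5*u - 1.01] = -1.8*u^2 - 9.34*u + 0.5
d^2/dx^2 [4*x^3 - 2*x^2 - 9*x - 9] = 24*x - 4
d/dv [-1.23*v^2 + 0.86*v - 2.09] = 0.86 - 2.46*v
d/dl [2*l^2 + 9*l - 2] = 4*l + 9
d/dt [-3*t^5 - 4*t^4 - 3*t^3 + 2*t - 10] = -15*t^4 - 16*t^3 - 9*t^2 + 2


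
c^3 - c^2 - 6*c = c*(c - 3)*(c + 2)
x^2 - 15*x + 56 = (x - 8)*(x - 7)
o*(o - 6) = o^2 - 6*o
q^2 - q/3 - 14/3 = (q - 7/3)*(q + 2)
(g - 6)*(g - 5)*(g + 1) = g^3 - 10*g^2 + 19*g + 30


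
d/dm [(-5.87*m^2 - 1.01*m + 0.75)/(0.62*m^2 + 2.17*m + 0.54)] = (-12.1117*m^2 - 7.2696*m - 2.1729)/(0.3844*m^4 + 2.6908*m^3 + 5.3785*m^2 + 2.3436*m + 0.2916)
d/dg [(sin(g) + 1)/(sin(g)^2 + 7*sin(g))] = (-2*sin(g) + cos(g)^2 - 8)*cos(g)/((sin(g) + 7)^2*sin(g)^2)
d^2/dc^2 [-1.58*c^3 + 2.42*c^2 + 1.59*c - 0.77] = 4.84 - 9.48*c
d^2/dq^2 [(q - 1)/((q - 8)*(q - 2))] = 2*(q^3 - 3*q^2 - 18*q + 76)/(q^6 - 30*q^5 + 348*q^4 - 1960*q^3 + 5568*q^2 - 7680*q + 4096)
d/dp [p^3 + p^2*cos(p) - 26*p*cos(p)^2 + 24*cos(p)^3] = -p^2*sin(p) + 3*p^2 + 26*p*sin(2*p) + 2*p*cos(p) - 72*sin(p)*cos(p)^2 - 26*cos(p)^2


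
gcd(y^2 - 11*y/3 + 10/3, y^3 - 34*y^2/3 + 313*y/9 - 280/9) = y - 5/3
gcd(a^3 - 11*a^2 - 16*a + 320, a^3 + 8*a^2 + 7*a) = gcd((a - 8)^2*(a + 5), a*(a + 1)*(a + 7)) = 1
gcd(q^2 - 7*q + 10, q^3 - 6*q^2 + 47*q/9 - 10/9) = q - 5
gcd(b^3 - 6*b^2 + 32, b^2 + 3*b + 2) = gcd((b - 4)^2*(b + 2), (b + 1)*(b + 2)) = b + 2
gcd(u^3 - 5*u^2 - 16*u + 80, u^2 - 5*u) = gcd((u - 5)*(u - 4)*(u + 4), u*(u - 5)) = u - 5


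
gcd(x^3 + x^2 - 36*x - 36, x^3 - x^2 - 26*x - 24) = x^2 - 5*x - 6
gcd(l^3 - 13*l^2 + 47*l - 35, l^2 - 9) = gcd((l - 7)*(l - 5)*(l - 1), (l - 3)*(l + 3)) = 1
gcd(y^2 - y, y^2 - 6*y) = y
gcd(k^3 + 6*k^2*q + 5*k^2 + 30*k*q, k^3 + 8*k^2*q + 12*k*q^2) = k^2 + 6*k*q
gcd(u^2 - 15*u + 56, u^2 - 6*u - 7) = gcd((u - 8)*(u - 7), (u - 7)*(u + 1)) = u - 7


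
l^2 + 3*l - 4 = (l - 1)*(l + 4)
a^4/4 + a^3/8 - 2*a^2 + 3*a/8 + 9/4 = (a/4 + 1/4)*(a - 2)*(a - 3/2)*(a + 3)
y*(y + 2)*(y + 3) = y^3 + 5*y^2 + 6*y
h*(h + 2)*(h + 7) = h^3 + 9*h^2 + 14*h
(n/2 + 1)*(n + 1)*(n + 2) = n^3/2 + 5*n^2/2 + 4*n + 2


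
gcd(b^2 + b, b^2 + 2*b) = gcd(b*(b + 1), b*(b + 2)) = b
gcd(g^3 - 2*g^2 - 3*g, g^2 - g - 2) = g + 1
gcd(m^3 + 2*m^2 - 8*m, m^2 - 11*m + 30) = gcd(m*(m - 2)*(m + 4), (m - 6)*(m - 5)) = 1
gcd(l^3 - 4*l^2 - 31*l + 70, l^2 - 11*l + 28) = l - 7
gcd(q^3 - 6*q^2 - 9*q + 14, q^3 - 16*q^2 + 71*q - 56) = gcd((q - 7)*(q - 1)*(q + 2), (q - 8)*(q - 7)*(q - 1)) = q^2 - 8*q + 7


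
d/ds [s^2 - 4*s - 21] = 2*s - 4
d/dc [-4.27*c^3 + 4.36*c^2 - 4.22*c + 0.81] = -12.81*c^2 + 8.72*c - 4.22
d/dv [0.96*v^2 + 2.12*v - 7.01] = 1.92*v + 2.12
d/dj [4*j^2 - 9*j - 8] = 8*j - 9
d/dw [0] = 0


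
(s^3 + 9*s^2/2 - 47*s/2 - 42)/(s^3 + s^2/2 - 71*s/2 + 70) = (2*s + 3)/(2*s - 5)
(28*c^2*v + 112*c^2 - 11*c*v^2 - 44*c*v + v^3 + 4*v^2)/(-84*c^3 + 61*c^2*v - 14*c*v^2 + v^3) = (v + 4)/(-3*c + v)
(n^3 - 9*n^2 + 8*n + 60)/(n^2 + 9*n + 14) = (n^2 - 11*n + 30)/(n + 7)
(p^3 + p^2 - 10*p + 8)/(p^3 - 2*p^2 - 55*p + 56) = (p^2 + 2*p - 8)/(p^2 - p - 56)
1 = 1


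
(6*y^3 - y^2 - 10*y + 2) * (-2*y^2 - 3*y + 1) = -12*y^5 - 16*y^4 + 29*y^3 + 25*y^2 - 16*y + 2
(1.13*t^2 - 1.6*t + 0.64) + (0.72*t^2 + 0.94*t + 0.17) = 1.85*t^2 - 0.66*t + 0.81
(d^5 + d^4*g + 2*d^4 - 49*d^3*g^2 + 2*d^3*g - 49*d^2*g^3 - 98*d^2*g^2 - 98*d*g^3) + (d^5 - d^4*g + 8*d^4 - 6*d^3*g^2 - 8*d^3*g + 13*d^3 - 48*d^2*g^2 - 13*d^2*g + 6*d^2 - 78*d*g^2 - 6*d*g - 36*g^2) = 2*d^5 + 10*d^4 - 55*d^3*g^2 - 6*d^3*g + 13*d^3 - 49*d^2*g^3 - 146*d^2*g^2 - 13*d^2*g + 6*d^2 - 98*d*g^3 - 78*d*g^2 - 6*d*g - 36*g^2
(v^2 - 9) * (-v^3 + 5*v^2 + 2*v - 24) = -v^5 + 5*v^4 + 11*v^3 - 69*v^2 - 18*v + 216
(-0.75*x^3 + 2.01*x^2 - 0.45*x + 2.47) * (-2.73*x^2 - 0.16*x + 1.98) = 2.0475*x^5 - 5.3673*x^4 - 0.5781*x^3 - 2.6913*x^2 - 1.2862*x + 4.8906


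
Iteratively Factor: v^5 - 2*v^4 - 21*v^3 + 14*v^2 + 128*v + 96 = (v + 1)*(v^4 - 3*v^3 - 18*v^2 + 32*v + 96) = (v + 1)*(v + 3)*(v^3 - 6*v^2 + 32) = (v + 1)*(v + 2)*(v + 3)*(v^2 - 8*v + 16) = (v - 4)*(v + 1)*(v + 2)*(v + 3)*(v - 4)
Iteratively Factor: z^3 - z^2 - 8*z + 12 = (z - 2)*(z^2 + z - 6) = (z - 2)^2*(z + 3)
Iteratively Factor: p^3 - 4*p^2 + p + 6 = (p - 3)*(p^2 - p - 2) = (p - 3)*(p - 2)*(p + 1)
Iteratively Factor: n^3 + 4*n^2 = (n + 4)*(n^2) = n*(n + 4)*(n)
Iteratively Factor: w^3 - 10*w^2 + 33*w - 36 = (w - 4)*(w^2 - 6*w + 9) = (w - 4)*(w - 3)*(w - 3)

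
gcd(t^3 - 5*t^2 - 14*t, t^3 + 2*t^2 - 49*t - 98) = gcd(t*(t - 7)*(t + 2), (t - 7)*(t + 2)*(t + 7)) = t^2 - 5*t - 14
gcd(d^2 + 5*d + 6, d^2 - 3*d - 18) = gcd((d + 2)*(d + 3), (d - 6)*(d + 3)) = d + 3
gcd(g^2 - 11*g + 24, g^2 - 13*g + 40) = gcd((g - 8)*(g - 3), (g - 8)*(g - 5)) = g - 8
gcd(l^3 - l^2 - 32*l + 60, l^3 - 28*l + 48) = l^2 + 4*l - 12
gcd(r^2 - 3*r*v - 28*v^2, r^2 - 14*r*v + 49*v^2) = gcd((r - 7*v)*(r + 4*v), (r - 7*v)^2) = r - 7*v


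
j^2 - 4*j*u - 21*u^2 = (j - 7*u)*(j + 3*u)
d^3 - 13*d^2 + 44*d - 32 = (d - 8)*(d - 4)*(d - 1)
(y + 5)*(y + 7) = y^2 + 12*y + 35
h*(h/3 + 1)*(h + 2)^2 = h^4/3 + 7*h^3/3 + 16*h^2/3 + 4*h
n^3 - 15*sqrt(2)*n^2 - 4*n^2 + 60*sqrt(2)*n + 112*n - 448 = (n - 4)*(n - 8*sqrt(2))*(n - 7*sqrt(2))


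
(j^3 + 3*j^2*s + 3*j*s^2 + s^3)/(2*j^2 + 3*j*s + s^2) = (j^2 + 2*j*s + s^2)/(2*j + s)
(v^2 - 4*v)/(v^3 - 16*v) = 1/(v + 4)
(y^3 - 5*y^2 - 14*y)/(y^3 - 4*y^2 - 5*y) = (-y^2 + 5*y + 14)/(-y^2 + 4*y + 5)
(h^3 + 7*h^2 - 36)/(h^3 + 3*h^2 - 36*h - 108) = (h - 2)/(h - 6)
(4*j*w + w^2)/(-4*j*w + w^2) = (4*j + w)/(-4*j + w)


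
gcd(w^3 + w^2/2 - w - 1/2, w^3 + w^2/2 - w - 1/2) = w^3 + w^2/2 - w - 1/2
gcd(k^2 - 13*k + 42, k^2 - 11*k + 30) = k - 6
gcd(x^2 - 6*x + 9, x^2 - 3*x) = x - 3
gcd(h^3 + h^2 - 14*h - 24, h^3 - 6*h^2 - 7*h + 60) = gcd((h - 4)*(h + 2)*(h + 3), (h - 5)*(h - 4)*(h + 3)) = h^2 - h - 12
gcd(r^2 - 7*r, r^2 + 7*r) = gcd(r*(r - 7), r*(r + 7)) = r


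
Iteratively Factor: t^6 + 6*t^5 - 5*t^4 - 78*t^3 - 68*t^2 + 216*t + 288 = (t + 2)*(t^5 + 4*t^4 - 13*t^3 - 52*t^2 + 36*t + 144) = (t - 3)*(t + 2)*(t^4 + 7*t^3 + 8*t^2 - 28*t - 48) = (t - 3)*(t - 2)*(t + 2)*(t^3 + 9*t^2 + 26*t + 24) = (t - 3)*(t - 2)*(t + 2)^2*(t^2 + 7*t + 12) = (t - 3)*(t - 2)*(t + 2)^2*(t + 4)*(t + 3)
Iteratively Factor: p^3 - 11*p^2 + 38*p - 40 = (p - 2)*(p^2 - 9*p + 20) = (p - 4)*(p - 2)*(p - 5)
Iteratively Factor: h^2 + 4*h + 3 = (h + 1)*(h + 3)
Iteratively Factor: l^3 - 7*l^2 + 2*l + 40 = (l - 4)*(l^2 - 3*l - 10) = (l - 5)*(l - 4)*(l + 2)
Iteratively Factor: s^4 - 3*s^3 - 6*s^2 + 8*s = (s)*(s^3 - 3*s^2 - 6*s + 8) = s*(s - 1)*(s^2 - 2*s - 8) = s*(s - 1)*(s + 2)*(s - 4)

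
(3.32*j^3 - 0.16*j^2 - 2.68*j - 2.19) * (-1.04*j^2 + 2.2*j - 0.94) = -3.4528*j^5 + 7.4704*j^4 - 0.685599999999999*j^3 - 3.468*j^2 - 2.2988*j + 2.0586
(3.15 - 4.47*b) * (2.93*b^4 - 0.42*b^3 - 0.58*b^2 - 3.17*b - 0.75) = -13.0971*b^5 + 11.1069*b^4 + 1.2696*b^3 + 12.3429*b^2 - 6.633*b - 2.3625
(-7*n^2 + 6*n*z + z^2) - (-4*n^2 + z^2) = -3*n^2 + 6*n*z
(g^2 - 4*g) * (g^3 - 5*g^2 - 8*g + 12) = g^5 - 9*g^4 + 12*g^3 + 44*g^2 - 48*g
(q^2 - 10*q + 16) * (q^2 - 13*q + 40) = q^4 - 23*q^3 + 186*q^2 - 608*q + 640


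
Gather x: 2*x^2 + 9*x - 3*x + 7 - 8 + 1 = 2*x^2 + 6*x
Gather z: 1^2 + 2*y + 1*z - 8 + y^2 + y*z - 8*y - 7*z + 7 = y^2 - 6*y + z*(y - 6)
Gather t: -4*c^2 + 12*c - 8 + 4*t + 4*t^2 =-4*c^2 + 12*c + 4*t^2 + 4*t - 8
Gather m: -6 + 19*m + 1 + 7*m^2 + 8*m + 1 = 7*m^2 + 27*m - 4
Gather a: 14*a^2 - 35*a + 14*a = 14*a^2 - 21*a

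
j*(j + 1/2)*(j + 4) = j^3 + 9*j^2/2 + 2*j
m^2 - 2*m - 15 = (m - 5)*(m + 3)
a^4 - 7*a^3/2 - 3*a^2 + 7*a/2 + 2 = (a - 4)*(a - 1)*(a + 1/2)*(a + 1)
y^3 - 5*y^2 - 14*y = y*(y - 7)*(y + 2)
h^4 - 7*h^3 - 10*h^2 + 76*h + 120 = (h - 6)*(h - 5)*(h + 2)^2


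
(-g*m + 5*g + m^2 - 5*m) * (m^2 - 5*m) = -g*m^3 + 10*g*m^2 - 25*g*m + m^4 - 10*m^3 + 25*m^2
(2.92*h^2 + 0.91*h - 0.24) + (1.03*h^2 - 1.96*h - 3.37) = 3.95*h^2 - 1.05*h - 3.61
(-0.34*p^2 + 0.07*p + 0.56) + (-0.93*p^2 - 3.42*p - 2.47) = -1.27*p^2 - 3.35*p - 1.91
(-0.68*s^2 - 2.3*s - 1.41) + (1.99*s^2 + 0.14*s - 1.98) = 1.31*s^2 - 2.16*s - 3.39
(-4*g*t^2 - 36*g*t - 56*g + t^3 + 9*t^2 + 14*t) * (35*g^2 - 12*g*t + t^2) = -140*g^3*t^2 - 1260*g^3*t - 1960*g^3 + 83*g^2*t^3 + 747*g^2*t^2 + 1162*g^2*t - 16*g*t^4 - 144*g*t^3 - 224*g*t^2 + t^5 + 9*t^4 + 14*t^3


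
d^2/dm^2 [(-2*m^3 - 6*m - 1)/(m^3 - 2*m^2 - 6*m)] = 4*(-2*m^6 - 27*m^5 + 15*m^4 - 58*m^3 + 3*m^2 - 18*m - 18)/(m^3*(m^6 - 6*m^5 - 6*m^4 + 64*m^3 + 36*m^2 - 216*m - 216))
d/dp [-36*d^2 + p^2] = 2*p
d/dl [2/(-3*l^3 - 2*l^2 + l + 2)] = 2*(9*l^2 + 4*l - 1)/(3*l^3 + 2*l^2 - l - 2)^2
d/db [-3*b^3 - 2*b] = -9*b^2 - 2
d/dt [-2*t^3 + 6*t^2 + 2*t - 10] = -6*t^2 + 12*t + 2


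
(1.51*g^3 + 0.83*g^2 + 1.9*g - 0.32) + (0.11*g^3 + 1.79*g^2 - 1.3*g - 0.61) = 1.62*g^3 + 2.62*g^2 + 0.6*g - 0.93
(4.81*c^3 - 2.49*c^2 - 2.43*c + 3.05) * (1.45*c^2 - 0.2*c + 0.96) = 6.9745*c^5 - 4.5725*c^4 + 1.5921*c^3 + 2.5181*c^2 - 2.9428*c + 2.928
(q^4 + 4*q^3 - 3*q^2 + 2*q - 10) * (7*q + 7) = 7*q^5 + 35*q^4 + 7*q^3 - 7*q^2 - 56*q - 70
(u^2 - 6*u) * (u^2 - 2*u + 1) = u^4 - 8*u^3 + 13*u^2 - 6*u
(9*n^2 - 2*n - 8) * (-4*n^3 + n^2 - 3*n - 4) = -36*n^5 + 17*n^4 + 3*n^3 - 38*n^2 + 32*n + 32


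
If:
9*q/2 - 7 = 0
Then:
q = 14/9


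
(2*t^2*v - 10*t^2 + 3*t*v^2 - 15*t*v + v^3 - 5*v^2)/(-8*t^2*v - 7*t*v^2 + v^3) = (-2*t*v + 10*t - v^2 + 5*v)/(v*(8*t - v))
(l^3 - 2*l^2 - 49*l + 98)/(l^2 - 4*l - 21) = (l^2 + 5*l - 14)/(l + 3)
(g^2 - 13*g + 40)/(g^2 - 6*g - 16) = (g - 5)/(g + 2)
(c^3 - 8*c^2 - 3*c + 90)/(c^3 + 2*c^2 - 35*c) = (c^2 - 3*c - 18)/(c*(c + 7))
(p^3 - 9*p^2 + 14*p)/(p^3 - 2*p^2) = (p - 7)/p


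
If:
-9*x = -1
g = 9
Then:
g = 9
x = 1/9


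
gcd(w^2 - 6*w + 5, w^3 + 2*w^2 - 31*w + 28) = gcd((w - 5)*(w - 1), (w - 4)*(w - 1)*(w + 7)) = w - 1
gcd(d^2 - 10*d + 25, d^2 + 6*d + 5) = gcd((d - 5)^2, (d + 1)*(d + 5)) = 1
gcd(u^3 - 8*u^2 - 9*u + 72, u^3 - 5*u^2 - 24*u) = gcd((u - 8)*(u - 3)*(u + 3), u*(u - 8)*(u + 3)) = u^2 - 5*u - 24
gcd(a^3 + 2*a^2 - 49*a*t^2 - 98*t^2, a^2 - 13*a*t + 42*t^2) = -a + 7*t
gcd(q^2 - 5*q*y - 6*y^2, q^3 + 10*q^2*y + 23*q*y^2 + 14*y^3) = q + y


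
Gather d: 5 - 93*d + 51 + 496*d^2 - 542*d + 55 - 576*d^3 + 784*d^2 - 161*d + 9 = -576*d^3 + 1280*d^2 - 796*d + 120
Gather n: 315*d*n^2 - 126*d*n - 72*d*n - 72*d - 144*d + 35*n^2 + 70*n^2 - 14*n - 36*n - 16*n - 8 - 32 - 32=-216*d + n^2*(315*d + 105) + n*(-198*d - 66) - 72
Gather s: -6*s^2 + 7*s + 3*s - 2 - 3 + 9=-6*s^2 + 10*s + 4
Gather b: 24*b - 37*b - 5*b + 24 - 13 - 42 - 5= -18*b - 36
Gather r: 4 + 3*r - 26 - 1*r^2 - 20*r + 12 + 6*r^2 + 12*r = 5*r^2 - 5*r - 10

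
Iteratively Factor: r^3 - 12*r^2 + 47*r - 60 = (r - 5)*(r^2 - 7*r + 12) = (r - 5)*(r - 3)*(r - 4)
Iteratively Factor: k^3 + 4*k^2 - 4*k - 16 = (k + 4)*(k^2 - 4) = (k - 2)*(k + 4)*(k + 2)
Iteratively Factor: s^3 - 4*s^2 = (s - 4)*(s^2) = s*(s - 4)*(s)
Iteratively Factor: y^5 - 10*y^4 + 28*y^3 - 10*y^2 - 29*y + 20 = (y - 4)*(y^4 - 6*y^3 + 4*y^2 + 6*y - 5) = (y - 4)*(y + 1)*(y^3 - 7*y^2 + 11*y - 5) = (y - 4)*(y - 1)*(y + 1)*(y^2 - 6*y + 5) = (y - 5)*(y - 4)*(y - 1)*(y + 1)*(y - 1)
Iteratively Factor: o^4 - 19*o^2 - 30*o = (o - 5)*(o^3 + 5*o^2 + 6*o) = (o - 5)*(o + 3)*(o^2 + 2*o) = o*(o - 5)*(o + 3)*(o + 2)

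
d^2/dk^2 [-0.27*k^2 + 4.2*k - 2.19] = -0.540000000000000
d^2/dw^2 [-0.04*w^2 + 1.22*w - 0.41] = -0.0800000000000000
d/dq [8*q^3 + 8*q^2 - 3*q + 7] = 24*q^2 + 16*q - 3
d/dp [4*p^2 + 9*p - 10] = 8*p + 9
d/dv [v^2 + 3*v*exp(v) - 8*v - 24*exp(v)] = 3*v*exp(v) + 2*v - 21*exp(v) - 8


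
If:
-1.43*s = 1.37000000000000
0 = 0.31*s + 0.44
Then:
No Solution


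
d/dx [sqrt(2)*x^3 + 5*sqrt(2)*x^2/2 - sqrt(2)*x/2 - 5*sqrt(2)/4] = sqrt(2)*(6*x^2 + 10*x - 1)/2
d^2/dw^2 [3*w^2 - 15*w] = 6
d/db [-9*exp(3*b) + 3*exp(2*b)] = (6 - 27*exp(b))*exp(2*b)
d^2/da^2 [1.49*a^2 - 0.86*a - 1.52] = 2.98000000000000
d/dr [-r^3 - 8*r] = -3*r^2 - 8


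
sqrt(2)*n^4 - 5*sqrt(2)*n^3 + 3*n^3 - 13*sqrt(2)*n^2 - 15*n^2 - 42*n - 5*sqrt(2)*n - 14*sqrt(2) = (n - 7)*(n + 2)*(n + sqrt(2))*(sqrt(2)*n + 1)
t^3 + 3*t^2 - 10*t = t*(t - 2)*(t + 5)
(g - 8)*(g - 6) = g^2 - 14*g + 48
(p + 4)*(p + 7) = p^2 + 11*p + 28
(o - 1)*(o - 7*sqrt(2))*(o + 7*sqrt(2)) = o^3 - o^2 - 98*o + 98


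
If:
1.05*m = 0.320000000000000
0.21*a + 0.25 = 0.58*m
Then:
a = -0.35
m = 0.30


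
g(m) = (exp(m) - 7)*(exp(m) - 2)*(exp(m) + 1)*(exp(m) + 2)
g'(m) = (exp(m) - 7)*(exp(m) - 2)*(exp(m) + 1)*exp(m) + (exp(m) - 7)*(exp(m) - 2)*(exp(m) + 2)*exp(m) + (exp(m) - 7)*(exp(m) + 1)*(exp(m) + 2)*exp(m) + (exp(m) - 2)*(exp(m) + 1)*(exp(m) + 2)*exp(m) = (4*exp(3*m) - 18*exp(2*m) - 22*exp(m) + 24)*exp(m)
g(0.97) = -46.95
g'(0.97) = -226.51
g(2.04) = 330.97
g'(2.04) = 4688.56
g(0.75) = -7.33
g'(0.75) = -138.23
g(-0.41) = 37.52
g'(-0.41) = 1.75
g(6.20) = 58232124910.80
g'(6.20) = 233651647274.03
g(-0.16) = 37.28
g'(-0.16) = -4.55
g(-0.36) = 37.59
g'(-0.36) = 0.87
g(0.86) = -24.71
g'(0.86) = -178.94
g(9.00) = 4308038535606425.94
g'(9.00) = 17235347875805101.53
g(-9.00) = 28.00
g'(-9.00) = 0.00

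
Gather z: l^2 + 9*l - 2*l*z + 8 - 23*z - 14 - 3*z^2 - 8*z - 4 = l^2 + 9*l - 3*z^2 + z*(-2*l - 31) - 10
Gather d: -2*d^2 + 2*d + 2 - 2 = -2*d^2 + 2*d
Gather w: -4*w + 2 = 2 - 4*w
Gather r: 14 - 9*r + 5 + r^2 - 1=r^2 - 9*r + 18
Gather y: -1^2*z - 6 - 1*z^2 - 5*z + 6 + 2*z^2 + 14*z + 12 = z^2 + 8*z + 12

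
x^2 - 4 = (x - 2)*(x + 2)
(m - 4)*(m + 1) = m^2 - 3*m - 4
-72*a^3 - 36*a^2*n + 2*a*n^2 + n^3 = (-6*a + n)*(2*a + n)*(6*a + n)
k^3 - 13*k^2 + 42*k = k*(k - 7)*(k - 6)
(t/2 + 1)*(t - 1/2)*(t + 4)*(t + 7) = t^4/2 + 25*t^3/4 + 87*t^2/4 + 31*t/2 - 14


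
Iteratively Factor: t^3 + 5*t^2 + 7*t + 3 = (t + 1)*(t^2 + 4*t + 3) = (t + 1)^2*(t + 3)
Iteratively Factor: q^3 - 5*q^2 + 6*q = (q)*(q^2 - 5*q + 6) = q*(q - 2)*(q - 3)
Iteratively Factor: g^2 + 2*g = (g)*(g + 2)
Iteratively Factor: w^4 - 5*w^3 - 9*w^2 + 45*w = (w + 3)*(w^3 - 8*w^2 + 15*w) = (w - 5)*(w + 3)*(w^2 - 3*w) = (w - 5)*(w - 3)*(w + 3)*(w)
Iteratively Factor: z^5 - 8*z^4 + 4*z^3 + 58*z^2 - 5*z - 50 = (z + 1)*(z^4 - 9*z^3 + 13*z^2 + 45*z - 50) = (z + 1)*(z + 2)*(z^3 - 11*z^2 + 35*z - 25) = (z - 1)*(z + 1)*(z + 2)*(z^2 - 10*z + 25) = (z - 5)*(z - 1)*(z + 1)*(z + 2)*(z - 5)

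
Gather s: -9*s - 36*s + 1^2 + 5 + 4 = 10 - 45*s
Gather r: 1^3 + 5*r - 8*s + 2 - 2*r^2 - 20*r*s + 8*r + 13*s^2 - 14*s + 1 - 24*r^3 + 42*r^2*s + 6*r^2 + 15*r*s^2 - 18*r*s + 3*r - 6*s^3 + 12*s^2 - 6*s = -24*r^3 + r^2*(42*s + 4) + r*(15*s^2 - 38*s + 16) - 6*s^3 + 25*s^2 - 28*s + 4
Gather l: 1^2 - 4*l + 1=2 - 4*l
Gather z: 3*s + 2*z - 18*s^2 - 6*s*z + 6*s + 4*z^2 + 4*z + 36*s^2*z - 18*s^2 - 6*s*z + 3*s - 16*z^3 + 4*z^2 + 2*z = -36*s^2 + 12*s - 16*z^3 + 8*z^2 + z*(36*s^2 - 12*s + 8)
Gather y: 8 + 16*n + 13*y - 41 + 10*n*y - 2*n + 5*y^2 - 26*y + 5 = 14*n + 5*y^2 + y*(10*n - 13) - 28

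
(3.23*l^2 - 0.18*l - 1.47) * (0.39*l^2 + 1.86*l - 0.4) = 1.2597*l^4 + 5.9376*l^3 - 2.2001*l^2 - 2.6622*l + 0.588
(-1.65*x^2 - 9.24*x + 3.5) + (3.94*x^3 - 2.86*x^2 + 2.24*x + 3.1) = 3.94*x^3 - 4.51*x^2 - 7.0*x + 6.6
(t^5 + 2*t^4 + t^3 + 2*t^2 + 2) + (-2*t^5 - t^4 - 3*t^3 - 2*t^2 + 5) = -t^5 + t^4 - 2*t^3 + 7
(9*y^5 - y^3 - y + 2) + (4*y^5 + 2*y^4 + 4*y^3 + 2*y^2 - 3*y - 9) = 13*y^5 + 2*y^4 + 3*y^3 + 2*y^2 - 4*y - 7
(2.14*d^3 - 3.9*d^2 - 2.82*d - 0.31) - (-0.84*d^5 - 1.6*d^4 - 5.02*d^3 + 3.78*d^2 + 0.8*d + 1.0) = 0.84*d^5 + 1.6*d^4 + 7.16*d^3 - 7.68*d^2 - 3.62*d - 1.31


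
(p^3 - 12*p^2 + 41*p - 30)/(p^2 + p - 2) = (p^2 - 11*p + 30)/(p + 2)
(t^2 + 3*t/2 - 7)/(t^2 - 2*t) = (t + 7/2)/t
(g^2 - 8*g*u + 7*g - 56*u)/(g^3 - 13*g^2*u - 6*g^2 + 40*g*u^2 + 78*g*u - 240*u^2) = (-g - 7)/(-g^2 + 5*g*u + 6*g - 30*u)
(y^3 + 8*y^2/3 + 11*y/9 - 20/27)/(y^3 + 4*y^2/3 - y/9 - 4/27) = (3*y + 5)/(3*y + 1)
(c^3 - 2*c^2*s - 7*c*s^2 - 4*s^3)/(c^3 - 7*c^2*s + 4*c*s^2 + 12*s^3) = (c^2 - 3*c*s - 4*s^2)/(c^2 - 8*c*s + 12*s^2)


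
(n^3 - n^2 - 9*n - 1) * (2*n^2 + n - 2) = 2*n^5 - n^4 - 21*n^3 - 9*n^2 + 17*n + 2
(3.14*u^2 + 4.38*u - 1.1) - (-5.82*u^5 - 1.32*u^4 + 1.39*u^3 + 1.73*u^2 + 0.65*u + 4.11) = 5.82*u^5 + 1.32*u^4 - 1.39*u^3 + 1.41*u^2 + 3.73*u - 5.21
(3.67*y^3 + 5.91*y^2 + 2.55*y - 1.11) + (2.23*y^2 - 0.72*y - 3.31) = 3.67*y^3 + 8.14*y^2 + 1.83*y - 4.42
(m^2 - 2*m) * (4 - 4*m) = -4*m^3 + 12*m^2 - 8*m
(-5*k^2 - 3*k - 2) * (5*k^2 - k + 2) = -25*k^4 - 10*k^3 - 17*k^2 - 4*k - 4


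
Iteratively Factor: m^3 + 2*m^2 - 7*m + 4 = (m - 1)*(m^2 + 3*m - 4) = (m - 1)*(m + 4)*(m - 1)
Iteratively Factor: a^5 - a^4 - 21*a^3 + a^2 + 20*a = (a - 5)*(a^4 + 4*a^3 - a^2 - 4*a) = a*(a - 5)*(a^3 + 4*a^2 - a - 4) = a*(a - 5)*(a - 1)*(a^2 + 5*a + 4) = a*(a - 5)*(a - 1)*(a + 4)*(a + 1)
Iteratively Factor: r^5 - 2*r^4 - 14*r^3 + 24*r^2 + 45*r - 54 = (r - 3)*(r^4 + r^3 - 11*r^2 - 9*r + 18) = (r - 3)^2*(r^3 + 4*r^2 + r - 6) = (r - 3)^2*(r - 1)*(r^2 + 5*r + 6) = (r - 3)^2*(r - 1)*(r + 3)*(r + 2)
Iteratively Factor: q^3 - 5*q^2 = (q)*(q^2 - 5*q) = q^2*(q - 5)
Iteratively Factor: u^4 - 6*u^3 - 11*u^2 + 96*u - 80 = (u - 5)*(u^3 - u^2 - 16*u + 16) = (u - 5)*(u + 4)*(u^2 - 5*u + 4) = (u - 5)*(u - 4)*(u + 4)*(u - 1)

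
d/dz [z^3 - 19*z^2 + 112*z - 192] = 3*z^2 - 38*z + 112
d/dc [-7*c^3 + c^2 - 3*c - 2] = -21*c^2 + 2*c - 3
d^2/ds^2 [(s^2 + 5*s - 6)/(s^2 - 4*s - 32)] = 6*(3*s^3 + 26*s^2 + 184*s + 32)/(s^6 - 12*s^5 - 48*s^4 + 704*s^3 + 1536*s^2 - 12288*s - 32768)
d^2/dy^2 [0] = 0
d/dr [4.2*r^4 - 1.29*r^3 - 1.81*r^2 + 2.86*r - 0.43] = 16.8*r^3 - 3.87*r^2 - 3.62*r + 2.86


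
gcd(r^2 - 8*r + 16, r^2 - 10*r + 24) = r - 4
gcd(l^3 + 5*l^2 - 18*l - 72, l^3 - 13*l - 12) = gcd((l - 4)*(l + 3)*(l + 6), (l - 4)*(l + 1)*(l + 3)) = l^2 - l - 12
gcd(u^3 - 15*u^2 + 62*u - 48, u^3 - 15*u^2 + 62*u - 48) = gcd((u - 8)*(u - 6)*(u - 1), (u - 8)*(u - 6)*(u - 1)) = u^3 - 15*u^2 + 62*u - 48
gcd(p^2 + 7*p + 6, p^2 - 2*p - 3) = p + 1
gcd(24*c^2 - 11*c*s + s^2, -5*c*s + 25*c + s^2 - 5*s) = 1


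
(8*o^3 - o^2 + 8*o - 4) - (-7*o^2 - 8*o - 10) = 8*o^3 + 6*o^2 + 16*o + 6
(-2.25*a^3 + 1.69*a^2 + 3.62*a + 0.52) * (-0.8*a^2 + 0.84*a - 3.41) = 1.8*a^5 - 3.242*a^4 + 6.1961*a^3 - 3.1381*a^2 - 11.9074*a - 1.7732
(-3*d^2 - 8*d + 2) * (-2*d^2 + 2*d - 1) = 6*d^4 + 10*d^3 - 17*d^2 + 12*d - 2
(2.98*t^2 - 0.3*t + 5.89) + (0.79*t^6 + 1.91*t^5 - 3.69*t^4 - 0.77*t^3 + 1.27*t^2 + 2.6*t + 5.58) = 0.79*t^6 + 1.91*t^5 - 3.69*t^4 - 0.77*t^3 + 4.25*t^2 + 2.3*t + 11.47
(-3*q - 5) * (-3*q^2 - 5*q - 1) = 9*q^3 + 30*q^2 + 28*q + 5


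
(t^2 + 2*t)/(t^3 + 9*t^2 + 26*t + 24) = t/(t^2 + 7*t + 12)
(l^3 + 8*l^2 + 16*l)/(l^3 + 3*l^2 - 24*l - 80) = l/(l - 5)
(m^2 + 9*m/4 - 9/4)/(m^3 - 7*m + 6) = (m - 3/4)/(m^2 - 3*m + 2)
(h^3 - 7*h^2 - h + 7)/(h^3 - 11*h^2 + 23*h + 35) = (h - 1)/(h - 5)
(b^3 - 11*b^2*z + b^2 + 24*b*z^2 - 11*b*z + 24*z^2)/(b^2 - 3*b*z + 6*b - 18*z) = (b^2 - 8*b*z + b - 8*z)/(b + 6)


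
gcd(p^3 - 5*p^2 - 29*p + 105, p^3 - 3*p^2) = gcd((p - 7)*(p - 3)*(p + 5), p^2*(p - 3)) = p - 3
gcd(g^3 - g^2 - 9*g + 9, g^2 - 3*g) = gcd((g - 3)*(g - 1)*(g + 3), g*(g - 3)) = g - 3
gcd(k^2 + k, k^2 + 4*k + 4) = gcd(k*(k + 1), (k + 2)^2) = 1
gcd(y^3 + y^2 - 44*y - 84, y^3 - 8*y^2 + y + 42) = y^2 - 5*y - 14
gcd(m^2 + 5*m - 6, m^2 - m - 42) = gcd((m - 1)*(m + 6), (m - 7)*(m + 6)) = m + 6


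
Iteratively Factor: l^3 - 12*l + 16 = (l + 4)*(l^2 - 4*l + 4) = (l - 2)*(l + 4)*(l - 2)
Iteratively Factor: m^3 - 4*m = (m - 2)*(m^2 + 2*m) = m*(m - 2)*(m + 2)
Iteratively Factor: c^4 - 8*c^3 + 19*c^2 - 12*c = (c - 3)*(c^3 - 5*c^2 + 4*c) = (c - 3)*(c - 1)*(c^2 - 4*c) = (c - 4)*(c - 3)*(c - 1)*(c)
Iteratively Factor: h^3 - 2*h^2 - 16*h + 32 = (h + 4)*(h^2 - 6*h + 8) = (h - 4)*(h + 4)*(h - 2)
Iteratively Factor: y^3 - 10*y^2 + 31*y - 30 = (y - 5)*(y^2 - 5*y + 6) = (y - 5)*(y - 3)*(y - 2)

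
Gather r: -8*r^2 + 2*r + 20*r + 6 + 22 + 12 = -8*r^2 + 22*r + 40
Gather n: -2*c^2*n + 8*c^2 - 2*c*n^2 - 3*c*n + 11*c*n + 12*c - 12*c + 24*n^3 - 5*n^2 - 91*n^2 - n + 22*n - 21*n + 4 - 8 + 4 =8*c^2 + 24*n^3 + n^2*(-2*c - 96) + n*(-2*c^2 + 8*c)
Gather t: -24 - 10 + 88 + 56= 110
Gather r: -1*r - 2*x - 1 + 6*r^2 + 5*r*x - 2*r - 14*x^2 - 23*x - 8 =6*r^2 + r*(5*x - 3) - 14*x^2 - 25*x - 9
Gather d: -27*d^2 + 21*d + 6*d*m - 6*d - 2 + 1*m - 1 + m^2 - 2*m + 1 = -27*d^2 + d*(6*m + 15) + m^2 - m - 2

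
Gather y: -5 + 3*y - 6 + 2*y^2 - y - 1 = 2*y^2 + 2*y - 12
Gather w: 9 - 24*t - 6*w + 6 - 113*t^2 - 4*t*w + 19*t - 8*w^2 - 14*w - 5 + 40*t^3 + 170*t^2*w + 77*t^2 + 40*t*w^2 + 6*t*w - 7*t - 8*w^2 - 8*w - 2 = 40*t^3 - 36*t^2 - 12*t + w^2*(40*t - 16) + w*(170*t^2 + 2*t - 28) + 8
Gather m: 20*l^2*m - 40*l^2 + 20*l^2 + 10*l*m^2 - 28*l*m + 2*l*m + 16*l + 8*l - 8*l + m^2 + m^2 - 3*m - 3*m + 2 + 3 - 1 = -20*l^2 + 16*l + m^2*(10*l + 2) + m*(20*l^2 - 26*l - 6) + 4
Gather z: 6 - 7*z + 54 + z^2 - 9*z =z^2 - 16*z + 60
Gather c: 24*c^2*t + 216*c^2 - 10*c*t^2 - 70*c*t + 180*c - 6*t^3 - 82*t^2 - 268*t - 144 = c^2*(24*t + 216) + c*(-10*t^2 - 70*t + 180) - 6*t^3 - 82*t^2 - 268*t - 144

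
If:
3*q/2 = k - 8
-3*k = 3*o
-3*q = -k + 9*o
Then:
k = -2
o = 2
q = -20/3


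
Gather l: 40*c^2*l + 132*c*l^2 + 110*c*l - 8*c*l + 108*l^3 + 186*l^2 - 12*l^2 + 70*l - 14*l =108*l^3 + l^2*(132*c + 174) + l*(40*c^2 + 102*c + 56)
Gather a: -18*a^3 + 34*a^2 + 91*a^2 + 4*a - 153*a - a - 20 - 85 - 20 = -18*a^3 + 125*a^2 - 150*a - 125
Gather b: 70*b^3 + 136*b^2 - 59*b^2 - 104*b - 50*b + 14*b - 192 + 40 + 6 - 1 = 70*b^3 + 77*b^2 - 140*b - 147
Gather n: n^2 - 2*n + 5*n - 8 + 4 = n^2 + 3*n - 4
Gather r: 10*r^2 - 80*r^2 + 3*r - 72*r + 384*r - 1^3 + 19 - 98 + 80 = -70*r^2 + 315*r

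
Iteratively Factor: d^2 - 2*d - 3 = (d - 3)*(d + 1)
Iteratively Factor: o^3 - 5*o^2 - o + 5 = (o + 1)*(o^2 - 6*o + 5) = (o - 5)*(o + 1)*(o - 1)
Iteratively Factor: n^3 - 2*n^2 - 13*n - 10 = (n + 2)*(n^2 - 4*n - 5) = (n - 5)*(n + 2)*(n + 1)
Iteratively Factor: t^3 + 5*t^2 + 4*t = (t + 1)*(t^2 + 4*t) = t*(t + 1)*(t + 4)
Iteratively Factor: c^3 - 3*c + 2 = (c - 1)*(c^2 + c - 2) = (c - 1)^2*(c + 2)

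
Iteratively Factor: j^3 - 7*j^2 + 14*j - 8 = (j - 1)*(j^2 - 6*j + 8) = (j - 2)*(j - 1)*(j - 4)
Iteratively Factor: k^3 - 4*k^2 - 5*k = (k + 1)*(k^2 - 5*k) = (k - 5)*(k + 1)*(k)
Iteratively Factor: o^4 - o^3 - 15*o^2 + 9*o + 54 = (o - 3)*(o^3 + 2*o^2 - 9*o - 18) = (o - 3)*(o + 2)*(o^2 - 9) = (o - 3)^2*(o + 2)*(o + 3)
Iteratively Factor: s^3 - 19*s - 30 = (s + 2)*(s^2 - 2*s - 15) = (s - 5)*(s + 2)*(s + 3)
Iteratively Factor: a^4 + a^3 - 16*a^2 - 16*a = (a + 1)*(a^3 - 16*a) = a*(a + 1)*(a^2 - 16) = a*(a + 1)*(a + 4)*(a - 4)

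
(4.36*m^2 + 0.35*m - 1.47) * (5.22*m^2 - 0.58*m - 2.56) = 22.7592*m^4 - 0.7018*m^3 - 19.038*m^2 - 0.0434*m + 3.7632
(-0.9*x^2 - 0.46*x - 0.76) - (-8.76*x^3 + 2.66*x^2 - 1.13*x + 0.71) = 8.76*x^3 - 3.56*x^2 + 0.67*x - 1.47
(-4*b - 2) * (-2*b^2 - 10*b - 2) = 8*b^3 + 44*b^2 + 28*b + 4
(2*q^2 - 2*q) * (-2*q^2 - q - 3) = -4*q^4 + 2*q^3 - 4*q^2 + 6*q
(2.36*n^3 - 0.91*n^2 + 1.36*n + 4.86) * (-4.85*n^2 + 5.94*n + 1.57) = -11.446*n^5 + 18.4319*n^4 - 8.2962*n^3 - 16.9213*n^2 + 31.0036*n + 7.6302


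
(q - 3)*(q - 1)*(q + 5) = q^3 + q^2 - 17*q + 15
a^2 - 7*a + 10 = (a - 5)*(a - 2)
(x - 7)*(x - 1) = x^2 - 8*x + 7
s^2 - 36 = (s - 6)*(s + 6)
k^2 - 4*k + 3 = (k - 3)*(k - 1)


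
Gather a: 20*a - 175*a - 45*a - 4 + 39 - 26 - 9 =-200*a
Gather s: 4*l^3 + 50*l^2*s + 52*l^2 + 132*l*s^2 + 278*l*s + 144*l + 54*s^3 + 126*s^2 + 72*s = 4*l^3 + 52*l^2 + 144*l + 54*s^3 + s^2*(132*l + 126) + s*(50*l^2 + 278*l + 72)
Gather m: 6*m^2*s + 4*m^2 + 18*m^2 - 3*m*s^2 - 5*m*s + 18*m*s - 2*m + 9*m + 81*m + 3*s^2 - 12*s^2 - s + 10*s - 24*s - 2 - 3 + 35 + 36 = m^2*(6*s + 22) + m*(-3*s^2 + 13*s + 88) - 9*s^2 - 15*s + 66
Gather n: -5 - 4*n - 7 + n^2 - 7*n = n^2 - 11*n - 12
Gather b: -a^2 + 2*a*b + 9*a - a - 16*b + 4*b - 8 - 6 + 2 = -a^2 + 8*a + b*(2*a - 12) - 12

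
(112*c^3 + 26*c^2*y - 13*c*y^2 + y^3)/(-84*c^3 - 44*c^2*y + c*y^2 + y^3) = (-8*c + y)/(6*c + y)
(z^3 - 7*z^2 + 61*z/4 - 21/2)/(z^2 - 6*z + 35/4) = (2*z^2 - 7*z + 6)/(2*z - 5)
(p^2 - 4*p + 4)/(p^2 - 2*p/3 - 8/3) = 3*(p - 2)/(3*p + 4)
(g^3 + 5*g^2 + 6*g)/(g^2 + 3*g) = g + 2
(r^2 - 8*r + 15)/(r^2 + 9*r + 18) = (r^2 - 8*r + 15)/(r^2 + 9*r + 18)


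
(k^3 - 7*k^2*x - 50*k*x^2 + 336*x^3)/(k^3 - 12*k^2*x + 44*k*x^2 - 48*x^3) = (k^2 - k*x - 56*x^2)/(k^2 - 6*k*x + 8*x^2)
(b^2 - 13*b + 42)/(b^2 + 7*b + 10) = (b^2 - 13*b + 42)/(b^2 + 7*b + 10)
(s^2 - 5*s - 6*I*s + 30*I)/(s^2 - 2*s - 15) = (s - 6*I)/(s + 3)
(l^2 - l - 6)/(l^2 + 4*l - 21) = (l + 2)/(l + 7)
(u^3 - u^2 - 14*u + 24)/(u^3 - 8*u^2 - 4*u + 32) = (u^2 + u - 12)/(u^2 - 6*u - 16)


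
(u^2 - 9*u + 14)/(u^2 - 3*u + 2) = (u - 7)/(u - 1)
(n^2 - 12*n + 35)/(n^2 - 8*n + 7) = (n - 5)/(n - 1)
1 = 1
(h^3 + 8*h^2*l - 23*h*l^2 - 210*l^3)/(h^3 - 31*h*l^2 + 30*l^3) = (h + 7*l)/(h - l)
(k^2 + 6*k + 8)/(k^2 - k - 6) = (k + 4)/(k - 3)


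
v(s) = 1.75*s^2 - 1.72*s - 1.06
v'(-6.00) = -22.72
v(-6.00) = 72.26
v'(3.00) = 8.78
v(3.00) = 9.53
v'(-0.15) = -2.24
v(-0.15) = -0.76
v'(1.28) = 2.76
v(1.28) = -0.39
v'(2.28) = 6.26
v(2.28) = 4.12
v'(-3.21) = -12.96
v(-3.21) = 22.49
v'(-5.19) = -19.88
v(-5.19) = 55.00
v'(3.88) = 11.86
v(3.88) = 18.61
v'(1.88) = 4.86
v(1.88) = 1.89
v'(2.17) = 5.88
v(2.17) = 3.45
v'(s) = 3.5*s - 1.72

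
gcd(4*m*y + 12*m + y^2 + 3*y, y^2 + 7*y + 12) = y + 3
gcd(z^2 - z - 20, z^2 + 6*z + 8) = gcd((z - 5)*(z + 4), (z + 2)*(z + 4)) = z + 4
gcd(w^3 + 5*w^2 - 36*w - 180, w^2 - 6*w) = w - 6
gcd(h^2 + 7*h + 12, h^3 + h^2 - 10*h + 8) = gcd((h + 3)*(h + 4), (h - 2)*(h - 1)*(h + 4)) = h + 4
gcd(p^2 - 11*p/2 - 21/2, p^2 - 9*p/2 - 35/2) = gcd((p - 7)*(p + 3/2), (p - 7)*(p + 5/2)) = p - 7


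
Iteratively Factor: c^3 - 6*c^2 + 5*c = (c - 1)*(c^2 - 5*c) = (c - 5)*(c - 1)*(c)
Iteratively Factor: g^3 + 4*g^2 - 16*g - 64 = (g + 4)*(g^2 - 16) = (g + 4)^2*(g - 4)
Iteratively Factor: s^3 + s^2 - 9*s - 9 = (s + 1)*(s^2 - 9) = (s - 3)*(s + 1)*(s + 3)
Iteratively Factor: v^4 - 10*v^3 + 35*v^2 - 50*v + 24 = (v - 3)*(v^3 - 7*v^2 + 14*v - 8) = (v - 3)*(v - 1)*(v^2 - 6*v + 8) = (v - 4)*(v - 3)*(v - 1)*(v - 2)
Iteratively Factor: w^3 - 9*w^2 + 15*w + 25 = (w - 5)*(w^2 - 4*w - 5) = (w - 5)*(w + 1)*(w - 5)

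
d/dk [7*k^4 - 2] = 28*k^3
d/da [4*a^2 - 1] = 8*a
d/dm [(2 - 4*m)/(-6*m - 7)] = 40/(6*m + 7)^2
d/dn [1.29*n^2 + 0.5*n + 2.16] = 2.58*n + 0.5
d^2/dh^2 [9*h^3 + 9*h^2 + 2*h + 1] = 54*h + 18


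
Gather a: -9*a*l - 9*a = a*(-9*l - 9)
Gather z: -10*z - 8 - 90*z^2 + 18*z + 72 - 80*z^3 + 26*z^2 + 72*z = -80*z^3 - 64*z^2 + 80*z + 64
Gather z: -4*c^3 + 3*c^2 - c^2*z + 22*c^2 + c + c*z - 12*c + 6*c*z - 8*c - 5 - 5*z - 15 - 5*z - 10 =-4*c^3 + 25*c^2 - 19*c + z*(-c^2 + 7*c - 10) - 30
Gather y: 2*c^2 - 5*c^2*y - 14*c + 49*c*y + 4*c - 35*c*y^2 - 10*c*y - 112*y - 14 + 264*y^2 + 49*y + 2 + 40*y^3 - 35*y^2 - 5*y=2*c^2 - 10*c + 40*y^3 + y^2*(229 - 35*c) + y*(-5*c^2 + 39*c - 68) - 12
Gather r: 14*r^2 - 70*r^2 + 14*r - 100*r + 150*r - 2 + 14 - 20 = -56*r^2 + 64*r - 8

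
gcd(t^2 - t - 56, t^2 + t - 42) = t + 7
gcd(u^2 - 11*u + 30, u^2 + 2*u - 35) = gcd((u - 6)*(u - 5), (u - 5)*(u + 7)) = u - 5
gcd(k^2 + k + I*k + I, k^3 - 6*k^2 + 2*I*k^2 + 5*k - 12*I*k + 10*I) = 1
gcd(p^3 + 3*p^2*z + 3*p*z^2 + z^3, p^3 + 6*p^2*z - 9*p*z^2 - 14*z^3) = p + z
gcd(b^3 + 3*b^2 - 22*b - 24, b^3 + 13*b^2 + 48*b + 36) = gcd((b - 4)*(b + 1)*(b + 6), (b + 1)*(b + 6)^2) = b^2 + 7*b + 6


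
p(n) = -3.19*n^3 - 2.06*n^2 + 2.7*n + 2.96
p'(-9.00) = -735.39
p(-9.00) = 2137.31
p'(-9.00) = -735.39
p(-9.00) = 2137.31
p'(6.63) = -445.28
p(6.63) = -999.37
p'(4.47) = -206.93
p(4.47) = -311.05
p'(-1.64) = -16.28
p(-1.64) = 7.06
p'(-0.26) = 3.12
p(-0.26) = 2.17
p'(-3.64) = -109.10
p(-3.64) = 119.69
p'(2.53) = -68.98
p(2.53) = -55.05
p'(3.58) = -134.70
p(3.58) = -160.14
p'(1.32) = -19.41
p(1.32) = -4.40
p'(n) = -9.57*n^2 - 4.12*n + 2.7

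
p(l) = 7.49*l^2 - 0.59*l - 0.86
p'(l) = 14.98*l - 0.59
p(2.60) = 48.24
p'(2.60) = 38.36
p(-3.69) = 103.30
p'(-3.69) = -55.87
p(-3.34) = 84.67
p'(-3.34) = -50.62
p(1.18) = 8.87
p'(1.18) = 17.09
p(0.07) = -0.86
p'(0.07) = 0.46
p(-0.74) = 3.68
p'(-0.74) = -11.68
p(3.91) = 111.34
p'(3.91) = 57.98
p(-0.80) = 4.41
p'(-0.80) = -12.57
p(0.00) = -0.86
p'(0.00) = -0.59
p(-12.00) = 1084.78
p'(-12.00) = -180.35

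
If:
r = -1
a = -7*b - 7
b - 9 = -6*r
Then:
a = -112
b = 15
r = -1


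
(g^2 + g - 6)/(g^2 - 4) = (g + 3)/(g + 2)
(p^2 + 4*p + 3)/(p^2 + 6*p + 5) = (p + 3)/(p + 5)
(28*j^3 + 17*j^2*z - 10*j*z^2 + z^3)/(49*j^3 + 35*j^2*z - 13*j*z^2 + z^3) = (-4*j + z)/(-7*j + z)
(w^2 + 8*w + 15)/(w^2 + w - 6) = (w + 5)/(w - 2)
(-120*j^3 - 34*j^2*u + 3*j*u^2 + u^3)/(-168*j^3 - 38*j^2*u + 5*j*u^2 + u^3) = (5*j + u)/(7*j + u)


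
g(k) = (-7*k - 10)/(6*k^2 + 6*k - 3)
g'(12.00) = 0.01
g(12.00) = -0.10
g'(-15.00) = 0.00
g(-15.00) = 0.08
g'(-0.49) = 1.59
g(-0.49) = 1.46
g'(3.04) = 0.17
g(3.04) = -0.44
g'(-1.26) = -3.29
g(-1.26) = 1.14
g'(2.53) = 0.26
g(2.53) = -0.55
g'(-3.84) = 0.06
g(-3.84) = 0.27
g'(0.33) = 931.38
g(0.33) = 33.58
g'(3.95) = 0.09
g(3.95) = -0.33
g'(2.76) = 0.21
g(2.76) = -0.49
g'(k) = (-12*k - 6)*(-7*k - 10)/(6*k^2 + 6*k - 3)^2 - 7/(6*k^2 + 6*k - 3) = (14*k^2 + 40*k + 27)/(3*(4*k^4 + 8*k^3 - 4*k + 1))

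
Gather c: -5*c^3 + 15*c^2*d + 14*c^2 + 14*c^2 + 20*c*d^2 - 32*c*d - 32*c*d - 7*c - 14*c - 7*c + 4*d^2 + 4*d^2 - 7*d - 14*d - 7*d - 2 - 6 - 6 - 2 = -5*c^3 + c^2*(15*d + 28) + c*(20*d^2 - 64*d - 28) + 8*d^2 - 28*d - 16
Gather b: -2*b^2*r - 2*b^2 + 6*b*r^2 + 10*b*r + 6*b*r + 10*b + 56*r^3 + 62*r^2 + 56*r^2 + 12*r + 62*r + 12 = b^2*(-2*r - 2) + b*(6*r^2 + 16*r + 10) + 56*r^3 + 118*r^2 + 74*r + 12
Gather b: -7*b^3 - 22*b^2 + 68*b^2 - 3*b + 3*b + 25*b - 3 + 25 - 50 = -7*b^3 + 46*b^2 + 25*b - 28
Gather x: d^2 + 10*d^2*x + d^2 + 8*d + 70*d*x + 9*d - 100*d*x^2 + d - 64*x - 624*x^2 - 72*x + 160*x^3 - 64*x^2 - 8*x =2*d^2 + 18*d + 160*x^3 + x^2*(-100*d - 688) + x*(10*d^2 + 70*d - 144)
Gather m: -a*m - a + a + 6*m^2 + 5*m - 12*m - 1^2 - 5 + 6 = 6*m^2 + m*(-a - 7)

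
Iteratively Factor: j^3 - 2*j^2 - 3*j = (j - 3)*(j^2 + j) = j*(j - 3)*(j + 1)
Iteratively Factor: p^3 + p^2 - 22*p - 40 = (p - 5)*(p^2 + 6*p + 8) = (p - 5)*(p + 4)*(p + 2)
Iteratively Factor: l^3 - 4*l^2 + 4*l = (l - 2)*(l^2 - 2*l) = (l - 2)^2*(l)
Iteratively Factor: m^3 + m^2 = (m)*(m^2 + m) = m*(m + 1)*(m)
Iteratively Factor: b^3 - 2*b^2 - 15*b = (b)*(b^2 - 2*b - 15) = b*(b - 5)*(b + 3)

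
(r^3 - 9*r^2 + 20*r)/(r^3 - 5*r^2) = (r - 4)/r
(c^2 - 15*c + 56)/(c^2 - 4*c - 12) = (-c^2 + 15*c - 56)/(-c^2 + 4*c + 12)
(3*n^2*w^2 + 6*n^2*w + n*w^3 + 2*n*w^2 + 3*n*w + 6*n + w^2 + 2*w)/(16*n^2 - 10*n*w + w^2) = (3*n^2*w^2 + 6*n^2*w + n*w^3 + 2*n*w^2 + 3*n*w + 6*n + w^2 + 2*w)/(16*n^2 - 10*n*w + w^2)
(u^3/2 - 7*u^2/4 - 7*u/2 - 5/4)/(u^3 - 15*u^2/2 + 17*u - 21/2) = (2*u^3 - 7*u^2 - 14*u - 5)/(2*(2*u^3 - 15*u^2 + 34*u - 21))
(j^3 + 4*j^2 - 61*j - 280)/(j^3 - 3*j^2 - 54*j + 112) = (j + 5)/(j - 2)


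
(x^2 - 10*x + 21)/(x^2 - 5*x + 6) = (x - 7)/(x - 2)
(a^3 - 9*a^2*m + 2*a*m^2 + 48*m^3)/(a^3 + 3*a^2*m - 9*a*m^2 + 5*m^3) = (a^3 - 9*a^2*m + 2*a*m^2 + 48*m^3)/(a^3 + 3*a^2*m - 9*a*m^2 + 5*m^3)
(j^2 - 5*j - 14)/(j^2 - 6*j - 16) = (j - 7)/(j - 8)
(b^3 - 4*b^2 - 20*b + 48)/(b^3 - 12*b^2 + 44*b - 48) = (b + 4)/(b - 4)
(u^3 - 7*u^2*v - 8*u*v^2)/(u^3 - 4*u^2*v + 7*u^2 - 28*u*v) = (u^2 - 7*u*v - 8*v^2)/(u^2 - 4*u*v + 7*u - 28*v)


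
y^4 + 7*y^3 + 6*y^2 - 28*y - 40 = (y - 2)*(y + 2)^2*(y + 5)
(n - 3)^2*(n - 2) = n^3 - 8*n^2 + 21*n - 18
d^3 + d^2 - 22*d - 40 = (d - 5)*(d + 2)*(d + 4)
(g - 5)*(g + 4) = g^2 - g - 20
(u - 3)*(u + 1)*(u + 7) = u^3 + 5*u^2 - 17*u - 21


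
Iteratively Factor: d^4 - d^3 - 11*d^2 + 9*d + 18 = (d + 1)*(d^3 - 2*d^2 - 9*d + 18) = (d - 2)*(d + 1)*(d^2 - 9) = (d - 2)*(d + 1)*(d + 3)*(d - 3)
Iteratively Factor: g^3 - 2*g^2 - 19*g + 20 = (g - 1)*(g^2 - g - 20) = (g - 1)*(g + 4)*(g - 5)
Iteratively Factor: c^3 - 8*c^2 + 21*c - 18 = (c - 3)*(c^2 - 5*c + 6) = (c - 3)*(c - 2)*(c - 3)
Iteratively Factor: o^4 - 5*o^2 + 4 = (o - 2)*(o^3 + 2*o^2 - o - 2) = (o - 2)*(o - 1)*(o^2 + 3*o + 2) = (o - 2)*(o - 1)*(o + 2)*(o + 1)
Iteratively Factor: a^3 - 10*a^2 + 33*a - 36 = (a - 3)*(a^2 - 7*a + 12) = (a - 4)*(a - 3)*(a - 3)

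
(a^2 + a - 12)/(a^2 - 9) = (a + 4)/(a + 3)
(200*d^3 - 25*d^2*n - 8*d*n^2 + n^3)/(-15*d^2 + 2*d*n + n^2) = (-40*d^2 + 13*d*n - n^2)/(3*d - n)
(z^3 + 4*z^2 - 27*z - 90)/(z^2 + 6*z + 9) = (z^2 + z - 30)/(z + 3)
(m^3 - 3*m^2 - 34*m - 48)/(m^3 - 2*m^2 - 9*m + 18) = (m^2 - 6*m - 16)/(m^2 - 5*m + 6)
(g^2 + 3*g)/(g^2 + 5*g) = (g + 3)/(g + 5)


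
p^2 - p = p*(p - 1)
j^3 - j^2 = j^2*(j - 1)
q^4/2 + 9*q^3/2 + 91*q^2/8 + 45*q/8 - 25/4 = (q/2 + 1)*(q - 1/2)*(q + 5/2)*(q + 5)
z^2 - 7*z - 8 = (z - 8)*(z + 1)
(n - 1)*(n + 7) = n^2 + 6*n - 7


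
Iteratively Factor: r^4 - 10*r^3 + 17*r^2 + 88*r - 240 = (r - 4)*(r^3 - 6*r^2 - 7*r + 60) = (r - 5)*(r - 4)*(r^2 - r - 12) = (r - 5)*(r - 4)^2*(r + 3)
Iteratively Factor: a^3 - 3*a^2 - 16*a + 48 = (a + 4)*(a^2 - 7*a + 12) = (a - 4)*(a + 4)*(a - 3)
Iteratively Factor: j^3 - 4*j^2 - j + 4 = (j + 1)*(j^2 - 5*j + 4) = (j - 4)*(j + 1)*(j - 1)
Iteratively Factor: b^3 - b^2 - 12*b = (b)*(b^2 - b - 12) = b*(b + 3)*(b - 4)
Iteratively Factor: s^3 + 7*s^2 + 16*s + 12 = (s + 2)*(s^2 + 5*s + 6) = (s + 2)^2*(s + 3)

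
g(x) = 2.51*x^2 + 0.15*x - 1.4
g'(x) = 5.02*x + 0.15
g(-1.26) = 2.40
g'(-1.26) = -6.18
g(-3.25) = 24.62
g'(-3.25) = -16.16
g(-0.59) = -0.61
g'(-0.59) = -2.81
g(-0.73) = -0.17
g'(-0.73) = -3.51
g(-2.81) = 18.00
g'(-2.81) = -13.96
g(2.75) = 17.99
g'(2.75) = 13.96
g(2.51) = 14.79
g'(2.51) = 12.75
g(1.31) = 3.10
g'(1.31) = 6.73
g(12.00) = 361.84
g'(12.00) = 60.39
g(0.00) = -1.40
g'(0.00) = 0.15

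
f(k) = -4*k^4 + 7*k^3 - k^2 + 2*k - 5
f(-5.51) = -4904.31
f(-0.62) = -8.88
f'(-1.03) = 43.82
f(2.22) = -26.06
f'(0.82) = 5.66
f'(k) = -16*k^3 + 21*k^2 - 2*k + 2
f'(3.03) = -256.35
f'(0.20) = 2.31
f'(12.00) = -24646.00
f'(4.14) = -781.68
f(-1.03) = -20.27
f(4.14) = -692.22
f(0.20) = -4.59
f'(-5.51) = 3327.13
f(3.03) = -150.55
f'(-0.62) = 15.13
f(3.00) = -143.00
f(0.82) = -1.98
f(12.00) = -70973.00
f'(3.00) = -247.00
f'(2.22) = -74.00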